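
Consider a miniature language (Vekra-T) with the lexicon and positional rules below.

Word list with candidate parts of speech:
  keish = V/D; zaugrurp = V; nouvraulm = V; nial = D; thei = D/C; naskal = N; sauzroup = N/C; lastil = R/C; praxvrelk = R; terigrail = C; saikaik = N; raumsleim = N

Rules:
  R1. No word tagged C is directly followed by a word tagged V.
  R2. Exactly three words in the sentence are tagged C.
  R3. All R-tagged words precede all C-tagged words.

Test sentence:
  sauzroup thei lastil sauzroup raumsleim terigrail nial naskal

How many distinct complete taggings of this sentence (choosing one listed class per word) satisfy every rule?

3

Candidates per position — 1:sauzroup {N,C}; 2:thei {D,C}; 3:lastil {R,C}; 4:sauzroup {N,C}; 5:raumsleim {N}; 6:terigrail {C}; 7:nial {D}; 8:naskal {N}.
There are 16 candidate sequences in total.
The sequences that satisfy every rule: N D C C N C D N; N C C N N C D N; C D C N N C D N.
Count = 3.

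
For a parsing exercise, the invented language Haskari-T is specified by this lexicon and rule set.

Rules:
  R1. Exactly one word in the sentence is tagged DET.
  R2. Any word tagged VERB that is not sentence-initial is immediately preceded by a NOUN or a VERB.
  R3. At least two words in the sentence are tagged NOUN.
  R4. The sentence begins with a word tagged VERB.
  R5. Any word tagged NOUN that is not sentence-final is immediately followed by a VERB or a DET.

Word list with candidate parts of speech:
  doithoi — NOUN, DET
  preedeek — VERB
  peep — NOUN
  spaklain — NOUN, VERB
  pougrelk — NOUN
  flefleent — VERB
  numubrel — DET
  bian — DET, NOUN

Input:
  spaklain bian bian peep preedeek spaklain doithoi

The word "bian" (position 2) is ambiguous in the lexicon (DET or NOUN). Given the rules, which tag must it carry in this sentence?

Candidates per position — 1:spaklain {NOUN,VERB}; 2:bian {DET,NOUN}; 3:bian {DET,NOUN}; 4:peep {NOUN}; 5:preedeek {VERB}; 6:spaklain {NOUN,VERB}; 7:doithoi {NOUN,DET}.
If word 1 were NOUN, no tagging could satisfy rule 4; so word 1 is VERB.
If word 3 were NOUN, no tagging could satisfy rule 5; so word 3 is DET.
If word 7 were DET, no tagging could satisfy rule 1; so word 7 is NOUN.
If word 2 were DET, no tagging could satisfy rule 1; so word 2 is NOUN.
If word 6 were NOUN, no tagging could satisfy rule 5; so word 6 is VERB.
The unique satisfying tagging is: VERB NOUN DET NOUN VERB VERB NOUN.
Verifying each rule — rule 1 ✓; rule 2 ✓; rule 3 ✓; rule 4 ✓; rule 5 ✓.

NOUN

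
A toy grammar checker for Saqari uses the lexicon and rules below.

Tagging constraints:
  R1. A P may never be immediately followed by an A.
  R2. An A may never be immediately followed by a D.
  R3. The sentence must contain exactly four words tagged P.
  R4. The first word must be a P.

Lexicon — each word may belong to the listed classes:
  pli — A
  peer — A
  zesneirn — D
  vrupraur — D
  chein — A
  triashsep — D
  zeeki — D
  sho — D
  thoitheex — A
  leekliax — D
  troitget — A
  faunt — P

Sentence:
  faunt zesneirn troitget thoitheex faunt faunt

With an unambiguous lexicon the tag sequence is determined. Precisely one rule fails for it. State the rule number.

Fixed tagging: P D A A P P.
Applying the rules: R1 ok, R2 ok, R3 fails, R4 ok.
Only rule 3 fails.

3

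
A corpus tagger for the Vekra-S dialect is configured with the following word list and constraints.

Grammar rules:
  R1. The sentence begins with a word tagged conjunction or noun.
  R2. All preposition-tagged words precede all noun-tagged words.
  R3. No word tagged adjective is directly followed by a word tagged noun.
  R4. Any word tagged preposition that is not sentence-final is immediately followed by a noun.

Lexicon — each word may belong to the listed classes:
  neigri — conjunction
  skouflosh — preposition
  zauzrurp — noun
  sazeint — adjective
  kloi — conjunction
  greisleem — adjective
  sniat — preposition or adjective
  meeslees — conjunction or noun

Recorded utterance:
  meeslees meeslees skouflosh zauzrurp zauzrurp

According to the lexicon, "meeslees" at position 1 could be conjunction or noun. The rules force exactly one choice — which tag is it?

Candidates per position — 1:meeslees {conjunction,noun}; 2:meeslees {conjunction,noun}; 3:skouflosh {preposition}; 4:zauzrurp {noun}; 5:zauzrurp {noun}.
Position 1: noun is ruled out by rule 2; that leaves conjunction.
Position 2: noun is ruled out by rule 2; that leaves conjunction.
So the tagging must be: conjunction conjunction preposition noun noun.
Check: rule 1 holds; rule 2 holds; rule 3 holds; rule 4 holds.

conjunction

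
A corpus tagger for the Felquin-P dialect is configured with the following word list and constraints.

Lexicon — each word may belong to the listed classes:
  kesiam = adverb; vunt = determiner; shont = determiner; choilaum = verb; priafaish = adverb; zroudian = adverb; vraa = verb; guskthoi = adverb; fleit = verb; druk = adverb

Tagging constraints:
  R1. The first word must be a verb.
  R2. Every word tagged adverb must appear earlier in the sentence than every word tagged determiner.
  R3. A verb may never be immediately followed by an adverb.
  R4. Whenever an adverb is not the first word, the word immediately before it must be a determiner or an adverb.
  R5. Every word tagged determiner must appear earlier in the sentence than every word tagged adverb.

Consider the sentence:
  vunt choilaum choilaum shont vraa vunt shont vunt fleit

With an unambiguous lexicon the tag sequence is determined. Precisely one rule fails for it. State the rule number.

1

Fixed tagging: determiner verb verb determiner verb determiner determiner determiner verb.
Checking each rule: R1 fail, R2 pass, R3 pass, R4 pass, R5 pass.
Only rule 1 fails.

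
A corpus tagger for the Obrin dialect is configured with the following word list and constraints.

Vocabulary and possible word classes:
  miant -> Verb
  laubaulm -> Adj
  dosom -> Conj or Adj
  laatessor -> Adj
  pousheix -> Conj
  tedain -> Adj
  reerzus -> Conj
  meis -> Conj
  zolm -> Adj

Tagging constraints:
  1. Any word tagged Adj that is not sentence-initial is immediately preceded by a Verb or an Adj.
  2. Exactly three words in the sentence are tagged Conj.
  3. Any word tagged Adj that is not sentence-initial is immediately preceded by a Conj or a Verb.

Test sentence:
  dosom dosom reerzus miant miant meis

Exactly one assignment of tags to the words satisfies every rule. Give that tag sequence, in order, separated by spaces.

Candidates per position — 1:dosom {Conj,Adj}; 2:dosom {Conj,Adj}; 3:reerzus {Conj}; 4:miant {Verb}; 5:miant {Verb}; 6:meis {Conj}.
The remaining ambiguous positions (1, 2) are resolved jointly — only one combination satisfies every rule.
The only consistent sequence is: Adj Conj Conj Verb Verb Conj.
Checking: rule 1 ok; rule 2 ok; rule 3 ok.

Adj Conj Conj Verb Verb Conj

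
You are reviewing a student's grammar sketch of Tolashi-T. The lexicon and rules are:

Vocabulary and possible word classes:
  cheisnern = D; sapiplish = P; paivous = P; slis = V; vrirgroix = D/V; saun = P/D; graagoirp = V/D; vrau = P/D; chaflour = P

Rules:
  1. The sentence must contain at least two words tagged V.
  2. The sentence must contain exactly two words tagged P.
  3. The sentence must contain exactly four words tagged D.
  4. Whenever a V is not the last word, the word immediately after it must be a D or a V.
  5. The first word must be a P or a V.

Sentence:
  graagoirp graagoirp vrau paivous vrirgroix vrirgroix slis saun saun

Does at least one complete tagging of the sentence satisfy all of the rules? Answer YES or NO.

Candidates per position — 1:graagoirp {V,D}; 2:graagoirp {V,D}; 3:vrau {P,D}; 4:paivous {P}; 5:vrirgroix {D,V}; 6:vrirgroix {D,V}; 7:slis {V}; 8:saun {P,D}; 9:saun {P,D}.
One satisfying assignment: V D D P V D V D P.
Checking: rule 1 holds; rule 2 holds; rule 3 holds; rule 4 holds; rule 5 holds.

YES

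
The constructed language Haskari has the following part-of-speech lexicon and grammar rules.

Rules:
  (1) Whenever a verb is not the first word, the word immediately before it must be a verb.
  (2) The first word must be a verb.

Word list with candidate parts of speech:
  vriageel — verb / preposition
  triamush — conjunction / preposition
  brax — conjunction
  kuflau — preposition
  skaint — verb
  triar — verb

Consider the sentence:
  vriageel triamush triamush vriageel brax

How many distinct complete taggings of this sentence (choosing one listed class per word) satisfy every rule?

Candidates per position — 1:vriageel {verb,preposition}; 2:triamush {conjunction,preposition}; 3:triamush {conjunction,preposition}; 4:vriageel {verb,preposition}; 5:brax {conjunction}.
There are 16 candidate sequences in total.
The sequences that satisfy every rule: verb conjunction conjunction preposition conjunction; verb conjunction preposition preposition conjunction; verb preposition conjunction preposition conjunction; verb preposition preposition preposition conjunction.
Count = 4.

4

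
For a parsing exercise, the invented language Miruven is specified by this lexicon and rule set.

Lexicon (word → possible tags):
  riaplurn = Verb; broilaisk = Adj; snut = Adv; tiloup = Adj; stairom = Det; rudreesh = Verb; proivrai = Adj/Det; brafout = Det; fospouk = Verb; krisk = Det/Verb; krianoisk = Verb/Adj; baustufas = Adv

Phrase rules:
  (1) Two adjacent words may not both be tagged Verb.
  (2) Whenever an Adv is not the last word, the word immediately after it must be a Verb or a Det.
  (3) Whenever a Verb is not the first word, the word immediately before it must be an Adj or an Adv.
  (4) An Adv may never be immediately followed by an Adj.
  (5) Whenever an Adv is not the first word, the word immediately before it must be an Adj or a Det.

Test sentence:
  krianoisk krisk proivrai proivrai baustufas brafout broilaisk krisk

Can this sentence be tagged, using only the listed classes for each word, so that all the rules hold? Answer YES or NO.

Candidates per position — 1:krianoisk {Verb,Adj}; 2:krisk {Det,Verb}; 3:proivrai {Adj,Det}; 4:proivrai {Adj,Det}; 5:baustufas {Adv}; 6:brafout {Det}; 7:broilaisk {Adj}; 8:krisk {Det,Verb}.
One satisfying assignment: Adj Verb Det Det Adv Det Adj Verb.
Rule-by-rule: rule 1 holds; rule 2 holds; rule 3 holds; rule 4 holds; rule 5 holds.

YES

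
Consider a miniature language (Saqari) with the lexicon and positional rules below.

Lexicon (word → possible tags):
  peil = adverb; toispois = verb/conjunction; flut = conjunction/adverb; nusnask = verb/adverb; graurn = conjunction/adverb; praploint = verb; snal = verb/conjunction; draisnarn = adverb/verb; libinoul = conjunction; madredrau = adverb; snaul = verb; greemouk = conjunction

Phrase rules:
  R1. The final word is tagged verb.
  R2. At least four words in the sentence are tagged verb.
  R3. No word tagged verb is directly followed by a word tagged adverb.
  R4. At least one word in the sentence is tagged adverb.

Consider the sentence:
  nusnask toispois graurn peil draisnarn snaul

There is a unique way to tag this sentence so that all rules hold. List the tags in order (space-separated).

Candidates per position — 1:nusnask {verb,adverb}; 2:toispois {verb,conjunction}; 3:graurn {conjunction,adverb}; 4:peil {adverb}; 5:draisnarn {adverb,verb}; 6:snaul {verb}.
Word 1 cannot be adverb — rule 2 would then fail for every completion. It is verb.
Word 2 cannot be conjunction — rule 2 would then fail for every completion. It is verb.
Word 3 cannot be adverb — rule 3 would then fail for every completion. It is conjunction.
Word 5 cannot be adverb — rule 2 would then fail for every completion. It is verb.
So the tagging must be: verb verb conjunction adverb verb verb.
Checking: rule 1 satisfied; rule 2 satisfied; rule 3 satisfied; rule 4 satisfied.

verb verb conjunction adverb verb verb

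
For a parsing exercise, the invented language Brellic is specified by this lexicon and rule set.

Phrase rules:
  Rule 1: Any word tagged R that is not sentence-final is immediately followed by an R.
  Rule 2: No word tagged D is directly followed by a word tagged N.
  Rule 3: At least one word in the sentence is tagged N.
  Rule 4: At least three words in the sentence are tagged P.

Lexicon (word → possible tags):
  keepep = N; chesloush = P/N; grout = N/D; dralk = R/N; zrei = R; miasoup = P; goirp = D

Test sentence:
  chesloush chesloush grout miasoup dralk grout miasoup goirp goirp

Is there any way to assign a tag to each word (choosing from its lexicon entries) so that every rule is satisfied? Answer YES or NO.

YES

Candidates per position — 1:chesloush {P,N}; 2:chesloush {P,N}; 3:grout {N,D}; 4:miasoup {P}; 5:dralk {R,N}; 6:grout {N,D}; 7:miasoup {P}; 8:goirp {D}; 9:goirp {D}.
One satisfying assignment: P P D P N D P D D.
Rule-by-rule: rule 1 ok; rule 2 ok; rule 3 ok; rule 4 ok.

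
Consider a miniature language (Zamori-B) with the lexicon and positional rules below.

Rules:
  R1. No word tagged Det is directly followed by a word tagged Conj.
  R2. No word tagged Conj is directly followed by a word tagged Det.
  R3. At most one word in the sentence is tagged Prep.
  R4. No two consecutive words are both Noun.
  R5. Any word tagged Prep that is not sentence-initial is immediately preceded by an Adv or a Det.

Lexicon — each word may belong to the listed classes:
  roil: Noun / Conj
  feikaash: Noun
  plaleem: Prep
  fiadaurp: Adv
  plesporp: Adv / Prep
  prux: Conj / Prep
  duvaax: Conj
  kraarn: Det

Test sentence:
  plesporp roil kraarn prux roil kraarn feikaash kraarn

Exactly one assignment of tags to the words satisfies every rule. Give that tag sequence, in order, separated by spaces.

Candidates per position — 1:plesporp {Adv,Prep}; 2:roil {Noun,Conj}; 3:kraarn {Det}; 4:prux {Conj,Prep}; 5:roil {Noun,Conj}; 6:kraarn {Det}; 7:feikaash {Noun}; 8:kraarn {Det}.
Position 2: tagging it Conj would leave rule 2 unsatisfiable, so it must be Noun.
Position 4: tagging it Conj would leave rule 1 unsatisfiable, so it must be Prep.
Position 5: tagging it Conj would leave rule 2 unsatisfiable, so it must be Noun.
Position 1: tagging it Prep would leave rule 3 unsatisfiable, so it must be Adv.
The unique satisfying tagging is: Adv Noun Det Prep Noun Det Noun Det.
Verifying each rule — rule 1 holds; rule 2 holds; rule 3 holds; rule 4 holds; rule 5 holds.

Adv Noun Det Prep Noun Det Noun Det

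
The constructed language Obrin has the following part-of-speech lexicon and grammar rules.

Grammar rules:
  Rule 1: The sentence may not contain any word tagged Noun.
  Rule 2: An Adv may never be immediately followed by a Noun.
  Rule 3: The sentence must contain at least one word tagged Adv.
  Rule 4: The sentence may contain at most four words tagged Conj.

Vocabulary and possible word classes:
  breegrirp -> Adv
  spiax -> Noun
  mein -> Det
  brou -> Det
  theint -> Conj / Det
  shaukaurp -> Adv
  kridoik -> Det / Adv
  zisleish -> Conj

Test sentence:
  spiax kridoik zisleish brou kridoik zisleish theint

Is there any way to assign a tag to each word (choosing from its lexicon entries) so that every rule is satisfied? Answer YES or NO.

NO

Candidates per position — 1:spiax {Noun}; 2:kridoik {Det,Adv}; 3:zisleish {Conj}; 4:brou {Det}; 5:kridoik {Det,Adv}; 6:zisleish {Conj}; 7:theint {Conj,Det}.
Rule 1 cannot be satisfied by any choice of tags from the lexicon.
So there is no consistent tagging.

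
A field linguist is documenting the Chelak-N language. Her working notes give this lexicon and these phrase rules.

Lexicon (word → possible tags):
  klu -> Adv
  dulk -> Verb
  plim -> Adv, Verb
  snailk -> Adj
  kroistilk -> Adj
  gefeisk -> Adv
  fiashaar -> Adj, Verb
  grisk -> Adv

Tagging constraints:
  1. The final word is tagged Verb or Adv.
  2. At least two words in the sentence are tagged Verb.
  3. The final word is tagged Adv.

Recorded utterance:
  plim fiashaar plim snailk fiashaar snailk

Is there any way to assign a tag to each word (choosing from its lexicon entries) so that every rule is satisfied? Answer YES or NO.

Candidates per position — 1:plim {Adv,Verb}; 2:fiashaar {Adj,Verb}; 3:plim {Adv,Verb}; 4:snailk {Adj}; 5:fiashaar {Adj,Verb}; 6:snailk {Adj}.
Rule 1 cannot be satisfied by any choice of tags from the lexicon.
So there is no consistent tagging.

NO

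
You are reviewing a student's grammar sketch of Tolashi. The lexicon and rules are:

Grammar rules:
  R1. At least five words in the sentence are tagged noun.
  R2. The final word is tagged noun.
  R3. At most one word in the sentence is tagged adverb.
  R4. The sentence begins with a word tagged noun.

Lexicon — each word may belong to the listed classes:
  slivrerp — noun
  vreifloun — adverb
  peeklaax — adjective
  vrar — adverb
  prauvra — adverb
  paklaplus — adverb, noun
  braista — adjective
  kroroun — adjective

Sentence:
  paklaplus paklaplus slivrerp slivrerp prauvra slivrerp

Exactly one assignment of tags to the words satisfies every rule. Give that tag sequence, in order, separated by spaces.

Candidates per position — 1:paklaplus {adverb,noun}; 2:paklaplus {adverb,noun}; 3:slivrerp {noun}; 4:slivrerp {noun}; 5:prauvra {adverb}; 6:slivrerp {noun}.
If word 1 were adverb, no tagging could satisfy rule 1; so word 1 is noun.
If word 2 were adverb, no tagging could satisfy rule 1; so word 2 is noun.
The unique satisfying tagging is: noun noun noun noun adverb noun.
Check: rule 1 satisfied; rule 2 satisfied; rule 3 satisfied; rule 4 satisfied.

noun noun noun noun adverb noun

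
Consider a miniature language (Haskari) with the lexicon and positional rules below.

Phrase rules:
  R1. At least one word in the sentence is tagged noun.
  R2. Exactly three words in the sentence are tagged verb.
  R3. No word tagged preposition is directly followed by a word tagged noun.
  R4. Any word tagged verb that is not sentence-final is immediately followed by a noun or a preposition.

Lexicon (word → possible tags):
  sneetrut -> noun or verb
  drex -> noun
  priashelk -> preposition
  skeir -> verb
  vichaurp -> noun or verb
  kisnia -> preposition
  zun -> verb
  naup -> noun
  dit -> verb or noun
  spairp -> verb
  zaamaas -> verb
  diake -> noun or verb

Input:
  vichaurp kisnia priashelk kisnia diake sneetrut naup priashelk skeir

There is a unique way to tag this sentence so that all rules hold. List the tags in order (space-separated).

verb preposition preposition preposition verb noun noun preposition verb

Candidates per position — 1:vichaurp {noun,verb}; 2:kisnia {preposition}; 3:priashelk {preposition}; 4:kisnia {preposition}; 5:diake {noun,verb}; 6:sneetrut {noun,verb}; 7:naup {noun}; 8:priashelk {preposition}; 9:skeir {verb}.
Position 5: noun is ruled out by rule 3; that leaves verb.
Position 6: verb is ruled out by rule 4; that leaves noun.
Position 1: noun is ruled out by rule 2; that leaves verb.
So the tagging must be: verb preposition preposition preposition verb noun noun preposition verb.
Checking: rule 1 ok; rule 2 ok; rule 3 ok; rule 4 ok.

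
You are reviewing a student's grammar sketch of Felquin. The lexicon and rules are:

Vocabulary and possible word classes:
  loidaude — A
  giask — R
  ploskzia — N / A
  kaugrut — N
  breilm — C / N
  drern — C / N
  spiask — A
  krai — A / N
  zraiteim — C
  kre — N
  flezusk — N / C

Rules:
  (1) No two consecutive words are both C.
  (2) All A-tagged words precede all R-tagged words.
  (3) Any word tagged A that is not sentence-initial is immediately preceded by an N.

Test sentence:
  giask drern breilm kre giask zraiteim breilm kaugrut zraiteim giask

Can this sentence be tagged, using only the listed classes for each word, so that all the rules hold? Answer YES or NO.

Candidates per position — 1:giask {R}; 2:drern {C,N}; 3:breilm {C,N}; 4:kre {N}; 5:giask {R}; 6:zraiteim {C}; 7:breilm {C,N}; 8:kaugrut {N}; 9:zraiteim {C}; 10:giask {R}.
One satisfying assignment: R N C N R C N N C R.
Check: rule 1 ✓; rule 2 ✓; rule 3 ✓.

YES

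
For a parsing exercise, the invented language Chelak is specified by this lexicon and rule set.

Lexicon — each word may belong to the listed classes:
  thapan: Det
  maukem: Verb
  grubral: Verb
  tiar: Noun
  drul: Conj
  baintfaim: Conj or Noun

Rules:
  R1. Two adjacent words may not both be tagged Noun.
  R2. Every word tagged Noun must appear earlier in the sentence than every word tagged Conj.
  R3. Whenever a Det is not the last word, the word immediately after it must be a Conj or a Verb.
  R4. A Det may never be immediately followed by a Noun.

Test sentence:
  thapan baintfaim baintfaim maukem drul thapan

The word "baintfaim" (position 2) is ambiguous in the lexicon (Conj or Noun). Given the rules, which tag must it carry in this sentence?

Conj

Candidates per position — 1:thapan {Det}; 2:baintfaim {Conj,Noun}; 3:baintfaim {Conj,Noun}; 4:maukem {Verb}; 5:drul {Conj}; 6:thapan {Det}.
Word 2 cannot be Noun — rule 3 would then fail for every completion. It is Conj.
Word 3 cannot be Noun — rule 2 would then fail for every completion. It is Conj.
So the tagging must be: Det Conj Conj Verb Conj Det.
Checking: rule 1 holds; rule 2 holds; rule 3 holds; rule 4 holds.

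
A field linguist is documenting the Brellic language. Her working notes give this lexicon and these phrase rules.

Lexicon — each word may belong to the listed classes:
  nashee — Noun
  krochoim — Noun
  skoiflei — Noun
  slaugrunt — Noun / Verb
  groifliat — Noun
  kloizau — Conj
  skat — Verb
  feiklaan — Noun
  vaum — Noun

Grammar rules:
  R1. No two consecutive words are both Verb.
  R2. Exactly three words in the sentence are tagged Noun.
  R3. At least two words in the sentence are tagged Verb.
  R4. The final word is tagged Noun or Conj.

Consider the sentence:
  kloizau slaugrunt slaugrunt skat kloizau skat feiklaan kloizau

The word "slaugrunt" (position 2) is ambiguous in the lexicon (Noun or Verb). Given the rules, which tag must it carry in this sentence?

Noun

Candidates per position — 1:kloizau {Conj}; 2:slaugrunt {Noun,Verb}; 3:slaugrunt {Noun,Verb}; 4:skat {Verb}; 5:kloizau {Conj}; 6:skat {Verb}; 7:feiklaan {Noun}; 8:kloizau {Conj}.
Position 2: tagging it Verb would leave rule 2 unsatisfiable, so it must be Noun.
Position 3: tagging it Verb would leave rule 1 unsatisfiable, so it must be Noun.
That leaves exactly one tagging: Conj Noun Noun Verb Conj Verb Noun Conj.
Check: rule 1 satisfied; rule 2 satisfied; rule 3 satisfied; rule 4 satisfied.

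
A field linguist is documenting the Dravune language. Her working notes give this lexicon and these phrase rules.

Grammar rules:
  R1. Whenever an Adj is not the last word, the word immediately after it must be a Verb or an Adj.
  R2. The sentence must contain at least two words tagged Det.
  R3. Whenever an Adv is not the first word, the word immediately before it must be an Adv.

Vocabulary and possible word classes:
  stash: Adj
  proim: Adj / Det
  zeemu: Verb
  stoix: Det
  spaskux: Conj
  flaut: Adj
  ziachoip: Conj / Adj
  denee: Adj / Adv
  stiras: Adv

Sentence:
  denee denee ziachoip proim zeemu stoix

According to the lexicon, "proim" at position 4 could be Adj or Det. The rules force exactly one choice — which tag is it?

Candidates per position — 1:denee {Adj,Adv}; 2:denee {Adj,Adv}; 3:ziachoip {Conj,Adj}; 4:proim {Adj,Det}; 5:zeemu {Verb}; 6:stoix {Det}.
Position 4: tagging it Adj would leave rule 2 unsatisfiable, so it must be Det.
Position 1: tagging it Adj would leave rule 1 unsatisfiable, so it must be Adv.
Position 2: tagging it Adj would leave rule 1 unsatisfiable, so it must be Adv.
Position 3: tagging it Adj would leave rule 1 unsatisfiable, so it must be Conj.
The only consistent sequence is: Adv Adv Conj Det Verb Det.
Check: rule 1 ok; rule 2 ok; rule 3 ok.

Det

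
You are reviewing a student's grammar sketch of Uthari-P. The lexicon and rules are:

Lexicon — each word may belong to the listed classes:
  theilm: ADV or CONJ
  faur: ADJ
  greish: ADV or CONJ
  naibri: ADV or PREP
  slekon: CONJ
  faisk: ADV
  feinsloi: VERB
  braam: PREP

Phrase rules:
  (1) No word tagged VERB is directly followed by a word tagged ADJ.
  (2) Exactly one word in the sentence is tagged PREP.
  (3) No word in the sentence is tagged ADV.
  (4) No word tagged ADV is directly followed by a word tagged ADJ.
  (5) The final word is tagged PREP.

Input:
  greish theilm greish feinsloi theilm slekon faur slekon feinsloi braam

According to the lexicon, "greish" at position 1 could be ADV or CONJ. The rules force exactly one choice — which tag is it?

Candidates per position — 1:greish {ADV,CONJ}; 2:theilm {ADV,CONJ}; 3:greish {ADV,CONJ}; 4:feinsloi {VERB}; 5:theilm {ADV,CONJ}; 6:slekon {CONJ}; 7:faur {ADJ}; 8:slekon {CONJ}; 9:feinsloi {VERB}; 10:braam {PREP}.
If word 1 were ADV, no tagging could satisfy rule 3; so word 1 is CONJ.
If word 2 were ADV, no tagging could satisfy rule 3; so word 2 is CONJ.
If word 3 were ADV, no tagging could satisfy rule 3; so word 3 is CONJ.
If word 5 were ADV, no tagging could satisfy rule 3; so word 5 is CONJ.
The only consistent sequence is: CONJ CONJ CONJ VERB CONJ CONJ ADJ CONJ VERB PREP.
Checking: rule 1 ok; rule 2 ok; rule 3 ok; rule 4 ok; rule 5 ok.

CONJ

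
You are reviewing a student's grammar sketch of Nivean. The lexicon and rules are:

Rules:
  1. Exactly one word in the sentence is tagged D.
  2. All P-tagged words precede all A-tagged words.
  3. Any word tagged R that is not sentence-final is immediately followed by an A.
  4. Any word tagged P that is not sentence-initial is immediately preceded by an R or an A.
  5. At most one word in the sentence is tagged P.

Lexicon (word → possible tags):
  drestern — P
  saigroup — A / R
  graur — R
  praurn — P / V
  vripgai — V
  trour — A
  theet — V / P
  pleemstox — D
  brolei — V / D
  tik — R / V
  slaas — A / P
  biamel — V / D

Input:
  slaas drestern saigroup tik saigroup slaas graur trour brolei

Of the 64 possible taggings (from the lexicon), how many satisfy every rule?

Candidates per position — 1:slaas {A,P}; 2:drestern {P}; 3:saigroup {A,R}; 4:tik {R,V}; 5:saigroup {A,R}; 6:slaas {A,P}; 7:graur {R}; 8:trour {A}; 9:brolei {V,D}.
There are 64 candidate sequences in total.
Every candidate sequence violates at least one rule; no consistent tagging exists.
Count = 0.

0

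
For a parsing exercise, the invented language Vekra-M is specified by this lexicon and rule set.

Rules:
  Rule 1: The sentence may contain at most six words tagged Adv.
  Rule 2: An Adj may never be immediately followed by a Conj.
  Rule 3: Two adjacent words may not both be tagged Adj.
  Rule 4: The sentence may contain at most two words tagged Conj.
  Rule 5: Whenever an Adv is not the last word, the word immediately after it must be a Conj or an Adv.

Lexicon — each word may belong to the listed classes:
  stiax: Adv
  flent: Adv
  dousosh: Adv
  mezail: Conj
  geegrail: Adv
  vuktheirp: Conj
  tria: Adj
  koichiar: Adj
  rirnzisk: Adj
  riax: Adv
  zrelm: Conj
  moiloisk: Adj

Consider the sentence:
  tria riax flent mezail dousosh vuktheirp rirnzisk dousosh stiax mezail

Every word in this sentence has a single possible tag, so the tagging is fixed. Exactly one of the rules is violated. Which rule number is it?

Fixed tagging: Adj Adv Adv Conj Adv Conj Adj Adv Adv Conj.
Applying the rules: R1 ok, R2 ok, R3 ok, R4 fails, R5 ok.
Only rule 4 fails.

4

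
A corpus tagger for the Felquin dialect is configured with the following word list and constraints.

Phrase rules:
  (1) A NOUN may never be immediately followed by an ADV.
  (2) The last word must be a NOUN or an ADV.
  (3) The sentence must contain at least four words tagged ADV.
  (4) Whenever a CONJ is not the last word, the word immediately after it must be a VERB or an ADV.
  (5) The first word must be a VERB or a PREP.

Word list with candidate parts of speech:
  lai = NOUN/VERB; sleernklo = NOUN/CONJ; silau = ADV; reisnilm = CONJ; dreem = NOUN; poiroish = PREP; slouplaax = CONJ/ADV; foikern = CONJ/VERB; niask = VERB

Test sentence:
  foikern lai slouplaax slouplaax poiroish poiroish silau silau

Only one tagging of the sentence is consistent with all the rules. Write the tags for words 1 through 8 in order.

VERB VERB ADV ADV PREP PREP ADV ADV

Candidates per position — 1:foikern {CONJ,VERB}; 2:lai {NOUN,VERB}; 3:slouplaax {CONJ,ADV}; 4:slouplaax {CONJ,ADV}; 5:poiroish {PREP}; 6:poiroish {PREP}; 7:silau {ADV}; 8:silau {ADV}.
Position 1: tagging it CONJ would leave rule 5 unsatisfiable, so it must be VERB.
Position 3: tagging it CONJ would leave rule 3 unsatisfiable, so it must be ADV.
Position 4: tagging it CONJ would leave rule 3 unsatisfiable, so it must be ADV.
Position 2: tagging it NOUN would leave rule 1 unsatisfiable, so it must be VERB.
That leaves exactly one tagging: VERB VERB ADV ADV PREP PREP ADV ADV.
Rule-by-rule: rule 1 holds; rule 2 holds; rule 3 holds; rule 4 holds; rule 5 holds.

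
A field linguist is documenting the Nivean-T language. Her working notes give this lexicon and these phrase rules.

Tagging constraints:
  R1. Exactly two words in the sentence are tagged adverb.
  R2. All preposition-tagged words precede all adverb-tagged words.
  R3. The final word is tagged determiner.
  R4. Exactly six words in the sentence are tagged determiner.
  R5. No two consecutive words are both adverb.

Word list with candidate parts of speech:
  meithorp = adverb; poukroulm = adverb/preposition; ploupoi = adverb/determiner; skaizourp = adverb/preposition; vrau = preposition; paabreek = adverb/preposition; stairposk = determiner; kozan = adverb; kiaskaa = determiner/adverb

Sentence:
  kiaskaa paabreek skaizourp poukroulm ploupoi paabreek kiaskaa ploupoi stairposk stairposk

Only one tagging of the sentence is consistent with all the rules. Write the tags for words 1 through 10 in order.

Candidates per position — 1:kiaskaa {determiner,adverb}; 2:paabreek {adverb,preposition}; 3:skaizourp {adverb,preposition}; 4:poukroulm {adverb,preposition}; 5:ploupoi {adverb,determiner}; 6:paabreek {adverb,preposition}; 7:kiaskaa {determiner,adverb}; 8:ploupoi {adverb,determiner}; 9:stairposk {determiner}; 10:stairposk {determiner}.
At position 1, choosing adverb makes rule 4 impossible to satisfy; hence determiner.
At position 5, choosing adverb makes rule 4 impossible to satisfy; hence determiner.
At position 7, choosing adverb makes rule 4 impossible to satisfy; hence determiner.
At position 8, choosing adverb makes rule 4 impossible to satisfy; hence determiner.
The remaining ambiguous positions (2, 3, 4, 6) are resolved jointly — only one combination satisfies every rule.
So the tagging must be: determiner preposition preposition adverb determiner adverb determiner determiner determiner determiner.
Checking: rule 1 ok; rule 2 ok; rule 3 ok; rule 4 ok; rule 5 ok.

determiner preposition preposition adverb determiner adverb determiner determiner determiner determiner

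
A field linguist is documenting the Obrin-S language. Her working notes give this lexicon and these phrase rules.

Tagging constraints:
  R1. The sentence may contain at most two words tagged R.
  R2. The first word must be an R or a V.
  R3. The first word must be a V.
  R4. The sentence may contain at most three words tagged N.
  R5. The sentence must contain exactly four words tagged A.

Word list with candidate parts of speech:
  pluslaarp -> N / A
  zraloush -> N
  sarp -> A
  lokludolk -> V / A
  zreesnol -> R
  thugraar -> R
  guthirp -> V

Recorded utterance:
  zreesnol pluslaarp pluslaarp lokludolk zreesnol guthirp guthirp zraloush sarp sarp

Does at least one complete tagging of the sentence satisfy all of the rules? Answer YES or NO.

NO

Candidates per position — 1:zreesnol {R}; 2:pluslaarp {N,A}; 3:pluslaarp {N,A}; 4:lokludolk {V,A}; 5:zreesnol {R}; 6:guthirp {V}; 7:guthirp {V}; 8:zraloush {N}; 9:sarp {A}; 10:sarp {A}.
Rule 3 cannot be satisfied by any choice of tags from the lexicon.
So there is no consistent tagging.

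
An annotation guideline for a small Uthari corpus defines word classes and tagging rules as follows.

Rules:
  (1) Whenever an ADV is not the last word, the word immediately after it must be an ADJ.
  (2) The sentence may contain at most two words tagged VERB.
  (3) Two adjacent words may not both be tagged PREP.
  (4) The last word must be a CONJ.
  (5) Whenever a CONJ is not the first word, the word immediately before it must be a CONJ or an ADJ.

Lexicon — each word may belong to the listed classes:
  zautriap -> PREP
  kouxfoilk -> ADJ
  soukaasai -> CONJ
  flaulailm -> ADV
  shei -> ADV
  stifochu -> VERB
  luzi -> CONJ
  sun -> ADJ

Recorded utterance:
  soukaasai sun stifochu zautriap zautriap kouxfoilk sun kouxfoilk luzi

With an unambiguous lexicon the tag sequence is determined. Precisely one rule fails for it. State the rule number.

Fixed tagging: CONJ ADJ VERB PREP PREP ADJ ADJ ADJ CONJ.
Applying the rules: R1 holds, R2 holds, R3 violated, R4 holds, R5 holds.
Only rule 3 fails.

3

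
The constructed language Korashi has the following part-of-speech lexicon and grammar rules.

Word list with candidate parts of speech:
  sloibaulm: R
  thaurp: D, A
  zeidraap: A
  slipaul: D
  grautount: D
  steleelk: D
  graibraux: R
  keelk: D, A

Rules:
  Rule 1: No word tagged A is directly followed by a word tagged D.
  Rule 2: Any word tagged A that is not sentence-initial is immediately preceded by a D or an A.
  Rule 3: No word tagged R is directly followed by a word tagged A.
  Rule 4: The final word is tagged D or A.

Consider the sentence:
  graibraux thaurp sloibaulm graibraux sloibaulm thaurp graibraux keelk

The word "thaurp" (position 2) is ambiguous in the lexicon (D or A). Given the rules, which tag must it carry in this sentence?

D

Candidates per position — 1:graibraux {R}; 2:thaurp {D,A}; 3:sloibaulm {R}; 4:graibraux {R}; 5:sloibaulm {R}; 6:thaurp {D,A}; 7:graibraux {R}; 8:keelk {D,A}.
If word 2 were A, no tagging could satisfy rule 2; so word 2 is D.
If word 6 were A, no tagging could satisfy rule 2; so word 6 is D.
If word 8 were A, no tagging could satisfy rule 2; so word 8 is D.
So the tagging must be: R D R R R D R D.
Rule-by-rule: rule 1 ok; rule 2 ok; rule 3 ok; rule 4 ok.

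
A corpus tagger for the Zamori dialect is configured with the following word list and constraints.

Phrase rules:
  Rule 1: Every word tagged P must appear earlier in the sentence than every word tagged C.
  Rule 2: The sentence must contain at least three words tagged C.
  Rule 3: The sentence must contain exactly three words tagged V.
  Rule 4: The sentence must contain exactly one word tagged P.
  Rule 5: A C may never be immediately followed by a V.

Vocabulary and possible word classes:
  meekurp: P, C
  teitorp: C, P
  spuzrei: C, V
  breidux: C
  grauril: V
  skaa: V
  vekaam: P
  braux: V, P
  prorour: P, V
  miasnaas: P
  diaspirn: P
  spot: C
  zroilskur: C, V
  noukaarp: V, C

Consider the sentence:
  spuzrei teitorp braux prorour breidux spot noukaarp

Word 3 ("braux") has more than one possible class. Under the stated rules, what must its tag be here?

V

Candidates per position — 1:spuzrei {C,V}; 2:teitorp {C,P}; 3:braux {V,P}; 4:prorour {P,V}; 5:breidux {C}; 6:spot {C}; 7:noukaarp {V,C}.
Position 7: tagging it V would leave rule 5 unsatisfiable, so it must be C.
Position 1: tagging it C would leave rule 3 unsatisfiable, so it must be V.
Position 3: tagging it P would leave rule 3 unsatisfiable, so it must be V.
Position 4: tagging it P would leave rule 3 unsatisfiable, so it must be V.
Position 2: tagging it C would leave rule 4 unsatisfiable, so it must be P.
That leaves exactly one tagging: V P V V C C C.
Checking: rule 1 ok; rule 2 ok; rule 3 ok; rule 4 ok; rule 5 ok.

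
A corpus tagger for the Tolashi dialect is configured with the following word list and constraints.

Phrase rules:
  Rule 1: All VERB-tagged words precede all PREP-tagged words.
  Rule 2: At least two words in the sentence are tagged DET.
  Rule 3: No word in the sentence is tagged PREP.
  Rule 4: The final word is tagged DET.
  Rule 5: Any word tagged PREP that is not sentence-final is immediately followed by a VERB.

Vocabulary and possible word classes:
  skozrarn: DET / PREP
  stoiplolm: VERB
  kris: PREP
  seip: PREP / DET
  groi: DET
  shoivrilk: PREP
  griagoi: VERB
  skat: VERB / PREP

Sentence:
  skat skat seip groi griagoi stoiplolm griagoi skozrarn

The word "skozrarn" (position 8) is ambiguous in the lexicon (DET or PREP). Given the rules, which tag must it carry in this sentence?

Candidates per position — 1:skat {VERB,PREP}; 2:skat {VERB,PREP}; 3:seip {PREP,DET}; 4:groi {DET}; 5:griagoi {VERB}; 6:stoiplolm {VERB}; 7:griagoi {VERB}; 8:skozrarn {DET,PREP}.
At position 1, choosing PREP makes rule 1 impossible to satisfy; hence VERB.
At position 2, choosing PREP makes rule 1 impossible to satisfy; hence VERB.
At position 3, choosing PREP makes rule 1 impossible to satisfy; hence DET.
At position 8, choosing PREP makes rule 3 impossible to satisfy; hence DET.
The unique satisfying tagging is: VERB VERB DET DET VERB VERB VERB DET.
Verifying each rule — rule 1 ✓; rule 2 ✓; rule 3 ✓; rule 4 ✓; rule 5 ✓.

DET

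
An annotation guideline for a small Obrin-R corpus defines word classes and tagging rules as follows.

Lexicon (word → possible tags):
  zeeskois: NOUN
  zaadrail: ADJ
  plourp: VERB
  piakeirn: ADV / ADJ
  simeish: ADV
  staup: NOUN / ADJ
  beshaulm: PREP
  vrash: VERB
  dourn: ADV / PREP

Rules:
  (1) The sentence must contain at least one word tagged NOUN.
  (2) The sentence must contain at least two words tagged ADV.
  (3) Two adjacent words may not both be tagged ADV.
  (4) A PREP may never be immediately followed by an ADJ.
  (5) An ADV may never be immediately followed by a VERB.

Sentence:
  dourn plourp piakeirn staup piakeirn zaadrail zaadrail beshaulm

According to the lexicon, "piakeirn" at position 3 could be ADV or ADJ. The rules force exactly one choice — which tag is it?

ADV

Candidates per position — 1:dourn {ADV,PREP}; 2:plourp {VERB}; 3:piakeirn {ADV,ADJ}; 4:staup {NOUN,ADJ}; 5:piakeirn {ADV,ADJ}; 6:zaadrail {ADJ}; 7:zaadrail {ADJ}; 8:beshaulm {PREP}.
Position 1: tagging it ADV would leave rule 5 unsatisfiable, so it must be PREP.
Position 3: tagging it ADJ would leave rule 2 unsatisfiable, so it must be ADV.
Position 4: tagging it ADJ would leave rule 1 unsatisfiable, so it must be NOUN.
Position 5: tagging it ADJ would leave rule 2 unsatisfiable, so it must be ADV.
The unique satisfying tagging is: PREP VERB ADV NOUN ADV ADJ ADJ PREP.
Rule-by-rule: rule 1 ✓; rule 2 ✓; rule 3 ✓; rule 4 ✓; rule 5 ✓.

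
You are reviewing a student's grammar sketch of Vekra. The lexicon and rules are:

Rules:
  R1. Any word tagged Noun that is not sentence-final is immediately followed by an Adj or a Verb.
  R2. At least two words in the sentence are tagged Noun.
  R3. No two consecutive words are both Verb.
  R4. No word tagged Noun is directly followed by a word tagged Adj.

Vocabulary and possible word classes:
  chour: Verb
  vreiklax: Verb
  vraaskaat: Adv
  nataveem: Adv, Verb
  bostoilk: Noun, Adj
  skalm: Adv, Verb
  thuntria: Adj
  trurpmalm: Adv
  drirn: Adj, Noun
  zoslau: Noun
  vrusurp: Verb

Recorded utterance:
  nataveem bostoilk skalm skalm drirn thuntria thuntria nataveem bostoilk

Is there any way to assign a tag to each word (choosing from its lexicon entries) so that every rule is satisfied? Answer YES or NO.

YES

Candidates per position — 1:nataveem {Adv,Verb}; 2:bostoilk {Noun,Adj}; 3:skalm {Adv,Verb}; 4:skalm {Adv,Verb}; 5:drirn {Adj,Noun}; 6:thuntria {Adj}; 7:thuntria {Adj}; 8:nataveem {Adv,Verb}; 9:bostoilk {Noun,Adj}.
One satisfying assignment: Adv Noun Verb Adv Adj Adj Adj Verb Noun.
Verifying each rule — rule 1 holds; rule 2 holds; rule 3 holds; rule 4 holds.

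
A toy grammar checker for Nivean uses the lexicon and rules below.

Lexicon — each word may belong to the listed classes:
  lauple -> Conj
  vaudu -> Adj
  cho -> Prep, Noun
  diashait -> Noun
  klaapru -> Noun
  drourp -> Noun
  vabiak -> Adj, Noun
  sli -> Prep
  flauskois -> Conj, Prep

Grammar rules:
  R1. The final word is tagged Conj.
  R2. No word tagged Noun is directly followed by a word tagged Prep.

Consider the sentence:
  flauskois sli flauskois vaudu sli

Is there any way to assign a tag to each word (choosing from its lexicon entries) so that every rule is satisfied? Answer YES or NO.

Candidates per position — 1:flauskois {Conj,Prep}; 2:sli {Prep}; 3:flauskois {Conj,Prep}; 4:vaudu {Adj}; 5:sli {Prep}.
Rule 1 cannot be satisfied by any choice of tags from the lexicon.
So there is no consistent tagging.

NO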